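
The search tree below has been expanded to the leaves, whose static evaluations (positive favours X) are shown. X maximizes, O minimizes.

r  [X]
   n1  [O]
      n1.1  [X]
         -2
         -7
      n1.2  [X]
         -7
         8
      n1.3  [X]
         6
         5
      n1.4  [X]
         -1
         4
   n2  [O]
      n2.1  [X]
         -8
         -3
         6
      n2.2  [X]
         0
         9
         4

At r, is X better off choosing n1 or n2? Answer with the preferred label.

n2

n1.1 (X): max(-2, -7) = -2
n1.2 (X): max(-7, 8) = 8
n1.3 (X): max(6, 5) = 6
n1.4 (X): max(-1, 4) = 4
n1 (O): min(-2, 8, 6, 4) = -2
n2.1 (X): max(-8, -3, 6) = 6
n2.2 (X): max(0, 9, 4) = 9
n2 (O): min(6, 9) = 6
X prefers the higher value; n1=-2, n2=6. n2 is better since 6 > -2.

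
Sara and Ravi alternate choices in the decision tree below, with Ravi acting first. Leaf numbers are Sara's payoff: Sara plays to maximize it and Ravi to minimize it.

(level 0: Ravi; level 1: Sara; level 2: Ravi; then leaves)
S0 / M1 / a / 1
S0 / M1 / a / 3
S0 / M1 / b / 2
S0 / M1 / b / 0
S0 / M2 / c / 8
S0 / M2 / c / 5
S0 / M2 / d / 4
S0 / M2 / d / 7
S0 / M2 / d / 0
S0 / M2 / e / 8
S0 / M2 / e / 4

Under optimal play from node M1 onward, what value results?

1

a (Ravi): min(1, 3) = 1
b (Ravi): min(2, 0) = 0
M1 (Sara): max(1, 0) = 1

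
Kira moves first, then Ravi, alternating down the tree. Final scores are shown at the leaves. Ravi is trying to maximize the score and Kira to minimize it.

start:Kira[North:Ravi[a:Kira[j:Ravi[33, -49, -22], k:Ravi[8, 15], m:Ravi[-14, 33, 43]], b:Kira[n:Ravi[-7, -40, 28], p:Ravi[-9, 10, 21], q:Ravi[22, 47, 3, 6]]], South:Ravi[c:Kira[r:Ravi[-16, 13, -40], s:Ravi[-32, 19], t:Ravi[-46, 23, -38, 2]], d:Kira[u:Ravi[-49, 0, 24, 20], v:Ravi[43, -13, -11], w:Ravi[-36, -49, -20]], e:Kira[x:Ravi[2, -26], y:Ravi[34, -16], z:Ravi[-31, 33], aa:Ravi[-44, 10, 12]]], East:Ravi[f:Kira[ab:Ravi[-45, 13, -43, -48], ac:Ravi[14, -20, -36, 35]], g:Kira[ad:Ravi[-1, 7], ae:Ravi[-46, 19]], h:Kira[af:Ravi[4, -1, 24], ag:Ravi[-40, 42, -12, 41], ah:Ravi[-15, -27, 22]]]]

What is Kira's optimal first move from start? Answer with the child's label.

South

j (Ravi): max(33, -49, -22) = 33
k (Ravi): max(8, 15) = 15
m (Ravi): max(-14, 33, 43) = 43
a (Kira): min(33, 15, 43) = 15
n (Ravi): max(-7, -40, 28) = 28
p (Ravi): max(-9, 10, 21) = 21
q (Ravi): max(22, 47, 3, 6) = 47
b (Kira): min(28, 21, 47) = 21
North (Ravi): max(15, 21) = 21
r (Ravi): max(-16, 13, -40) = 13
s (Ravi): max(-32, 19) = 19
t (Ravi): max(-46, 23, -38, 2) = 23
c (Kira): min(13, 19, 23) = 13
u (Ravi): max(-49, 0, 24, 20) = 24
v (Ravi): max(43, -13, -11) = 43
w (Ravi): max(-36, -49, -20) = -20
d (Kira): min(24, 43, -20) = -20
x (Ravi): max(2, -26) = 2
y (Ravi): max(34, -16) = 34
z (Ravi): max(-31, 33) = 33
aa (Ravi): max(-44, 10, 12) = 12
e (Kira): min(2, 34, 33, 12) = 2
South (Ravi): max(13, -20, 2) = 13
ab (Ravi): max(-45, 13, -43, -48) = 13
ac (Ravi): max(14, -20, -36, 35) = 35
f (Kira): min(13, 35) = 13
ad (Ravi): max(-1, 7) = 7
ae (Ravi): max(-46, 19) = 19
g (Kira): min(7, 19) = 7
af (Ravi): max(4, -1, 24) = 24
ag (Ravi): max(-40, 42, -12, 41) = 42
ah (Ravi): max(-15, -27, 22) = 22
h (Kira): min(24, 42, 22) = 22
East (Ravi): max(13, 7, 22) = 22
start (Kira): min(21, 13, 22) = 13
Kira at start wants the lowest of {North=21, South=13, East=22}, so chooses South.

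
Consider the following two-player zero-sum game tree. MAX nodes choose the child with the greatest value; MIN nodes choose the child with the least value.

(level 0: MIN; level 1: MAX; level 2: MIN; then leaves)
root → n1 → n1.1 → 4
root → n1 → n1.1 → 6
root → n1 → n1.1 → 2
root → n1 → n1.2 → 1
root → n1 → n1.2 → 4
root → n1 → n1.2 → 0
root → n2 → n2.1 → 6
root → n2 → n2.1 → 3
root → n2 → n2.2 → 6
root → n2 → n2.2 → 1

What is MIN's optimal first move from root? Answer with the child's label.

n1.1 (MIN): min(4, 6, 2) = 2
n1.2 (MIN): min(1, 4, 0) = 0
n1 (MAX): max(2, 0) = 2
n2.1 (MIN): min(6, 3) = 3
n2.2 (MIN): min(6, 1) = 1
n2 (MAX): max(3, 1) = 3
root (MIN): min(2, 3) = 2
MIN at root wants the lowest of {n1=2, n2=3}, so chooses n1.

n1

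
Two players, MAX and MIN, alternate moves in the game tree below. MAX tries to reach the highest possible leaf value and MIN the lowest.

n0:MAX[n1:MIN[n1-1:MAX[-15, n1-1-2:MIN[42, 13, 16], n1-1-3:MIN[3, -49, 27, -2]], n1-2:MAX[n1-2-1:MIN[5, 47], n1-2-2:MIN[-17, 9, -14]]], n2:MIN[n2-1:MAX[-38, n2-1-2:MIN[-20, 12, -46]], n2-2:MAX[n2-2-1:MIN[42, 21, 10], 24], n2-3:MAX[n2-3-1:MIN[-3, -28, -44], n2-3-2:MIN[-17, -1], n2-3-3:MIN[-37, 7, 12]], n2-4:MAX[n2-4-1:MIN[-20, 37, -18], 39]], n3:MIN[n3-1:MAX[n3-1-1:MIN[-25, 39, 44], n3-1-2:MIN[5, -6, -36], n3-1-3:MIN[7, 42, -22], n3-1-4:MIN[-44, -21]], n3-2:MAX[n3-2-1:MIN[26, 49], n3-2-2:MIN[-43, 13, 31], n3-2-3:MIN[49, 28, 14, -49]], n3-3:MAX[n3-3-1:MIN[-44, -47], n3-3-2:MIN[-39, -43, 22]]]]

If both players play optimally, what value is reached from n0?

5

n1-1-2 (MIN): min(42, 13, 16) = 13
n1-1-3 (MIN): min(3, -49, 27, -2) = -49
n1-1 (MAX): max(-15, 13, -49) = 13
n1-2-1 (MIN): min(5, 47) = 5
n1-2-2 (MIN): min(-17, 9, -14) = -17
n1-2 (MAX): max(5, -17) = 5
n1 (MIN): min(13, 5) = 5
n2-1-2 (MIN): min(-20, 12, -46) = -46
n2-1 (MAX): max(-38, -46) = -38
n2-2-1 (MIN): min(42, 21, 10) = 10
n2-2 (MAX): max(10, 24) = 24
n2-3-1 (MIN): min(-3, -28, -44) = -44
n2-3-2 (MIN): min(-17, -1) = -17
n2-3-3 (MIN): min(-37, 7, 12) = -37
n2-3 (MAX): max(-44, -17, -37) = -17
n2-4-1 (MIN): min(-20, 37, -18) = -20
n2-4 (MAX): max(-20, 39) = 39
n2 (MIN): min(-38, 24, -17, 39) = -38
n3-1-1 (MIN): min(-25, 39, 44) = -25
n3-1-2 (MIN): min(5, -6, -36) = -36
n3-1-3 (MIN): min(7, 42, -22) = -22
n3-1-4 (MIN): min(-44, -21) = -44
n3-1 (MAX): max(-25, -36, -22, -44) = -22
n3-2-1 (MIN): min(26, 49) = 26
n3-2-2 (MIN): min(-43, 13, 31) = -43
n3-2-3 (MIN): min(49, 28, 14, -49) = -49
n3-2 (MAX): max(26, -43, -49) = 26
n3-3-1 (MIN): min(-44, -47) = -47
n3-3-2 (MIN): min(-39, -43, 22) = -43
n3-3 (MAX): max(-47, -43) = -43
n3 (MIN): min(-22, 26, -43) = -43
n0 (MAX): max(5, -38, -43) = 5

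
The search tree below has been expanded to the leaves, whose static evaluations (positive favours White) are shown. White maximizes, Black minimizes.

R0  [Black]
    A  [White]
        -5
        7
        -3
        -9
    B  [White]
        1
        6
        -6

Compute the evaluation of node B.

6

B (White): max(1, 6, -6) = 6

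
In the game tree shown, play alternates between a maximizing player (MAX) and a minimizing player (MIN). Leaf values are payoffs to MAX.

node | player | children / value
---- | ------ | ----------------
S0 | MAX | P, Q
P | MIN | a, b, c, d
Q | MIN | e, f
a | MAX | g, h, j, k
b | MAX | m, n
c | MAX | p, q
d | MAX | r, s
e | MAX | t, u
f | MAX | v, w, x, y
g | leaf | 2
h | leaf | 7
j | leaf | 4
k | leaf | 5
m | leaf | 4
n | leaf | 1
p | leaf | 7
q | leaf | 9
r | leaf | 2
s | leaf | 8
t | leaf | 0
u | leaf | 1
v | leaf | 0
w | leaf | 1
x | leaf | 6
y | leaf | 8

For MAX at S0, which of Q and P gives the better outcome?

e (MAX): max(0, 1) = 1
f (MAX): max(0, 1, 6, 8) = 8
Q (MIN): min(1, 8) = 1
a (MAX): max(2, 7, 4, 5) = 7
b (MAX): max(4, 1) = 4
c (MAX): max(7, 9) = 9
d (MAX): max(2, 8) = 8
P (MIN): min(7, 4, 9, 8) = 4
MAX prefers the higher value; Q=1, P=4. P is better since 4 > 1.

P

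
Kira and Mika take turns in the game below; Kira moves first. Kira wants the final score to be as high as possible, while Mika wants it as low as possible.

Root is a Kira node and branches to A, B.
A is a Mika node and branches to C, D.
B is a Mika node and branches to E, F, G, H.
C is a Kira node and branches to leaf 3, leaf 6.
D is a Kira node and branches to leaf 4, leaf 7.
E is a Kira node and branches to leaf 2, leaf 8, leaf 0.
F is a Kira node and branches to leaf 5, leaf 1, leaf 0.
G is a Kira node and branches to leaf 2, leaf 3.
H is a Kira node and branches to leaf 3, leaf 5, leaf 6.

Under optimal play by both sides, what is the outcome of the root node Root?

6

C (Kira): max(3, 6) = 6
D (Kira): max(4, 7) = 7
A (Mika): min(6, 7) = 6
E (Kira): max(2, 8, 0) = 8
F (Kira): max(5, 1, 0) = 5
G (Kira): max(2, 3) = 3
H (Kira): max(3, 5, 6) = 6
B (Mika): min(8, 5, 3, 6) = 3
Root (Kira): max(6, 3) = 6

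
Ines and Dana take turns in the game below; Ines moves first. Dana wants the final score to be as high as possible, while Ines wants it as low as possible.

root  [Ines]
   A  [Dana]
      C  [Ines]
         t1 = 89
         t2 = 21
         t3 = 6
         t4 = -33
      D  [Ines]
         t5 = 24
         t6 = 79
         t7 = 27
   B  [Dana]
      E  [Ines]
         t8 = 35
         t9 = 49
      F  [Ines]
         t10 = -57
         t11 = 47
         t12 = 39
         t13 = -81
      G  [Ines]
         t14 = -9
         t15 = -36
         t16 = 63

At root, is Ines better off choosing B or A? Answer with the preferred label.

E (Ines): min(35, 49) = 35
F (Ines): min(-57, 47, 39, -81) = -81
G (Ines): min(-9, -36, 63) = -36
B (Dana): max(35, -81, -36) = 35
C (Ines): min(89, 21, 6, -33) = -33
D (Ines): min(24, 79, 27) = 24
A (Dana): max(-33, 24) = 24
Ines prefers the lower value; B=35, A=24. A is better since 24 < 35.

A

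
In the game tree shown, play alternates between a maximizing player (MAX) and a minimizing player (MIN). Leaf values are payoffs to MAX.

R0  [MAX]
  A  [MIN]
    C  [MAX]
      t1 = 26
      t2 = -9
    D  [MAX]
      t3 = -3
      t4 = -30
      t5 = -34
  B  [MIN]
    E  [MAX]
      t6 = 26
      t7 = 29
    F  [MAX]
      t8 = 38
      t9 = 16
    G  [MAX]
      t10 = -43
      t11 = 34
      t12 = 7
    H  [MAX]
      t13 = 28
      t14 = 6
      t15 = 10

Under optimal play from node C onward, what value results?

26

C (MAX): max(26, -9) = 26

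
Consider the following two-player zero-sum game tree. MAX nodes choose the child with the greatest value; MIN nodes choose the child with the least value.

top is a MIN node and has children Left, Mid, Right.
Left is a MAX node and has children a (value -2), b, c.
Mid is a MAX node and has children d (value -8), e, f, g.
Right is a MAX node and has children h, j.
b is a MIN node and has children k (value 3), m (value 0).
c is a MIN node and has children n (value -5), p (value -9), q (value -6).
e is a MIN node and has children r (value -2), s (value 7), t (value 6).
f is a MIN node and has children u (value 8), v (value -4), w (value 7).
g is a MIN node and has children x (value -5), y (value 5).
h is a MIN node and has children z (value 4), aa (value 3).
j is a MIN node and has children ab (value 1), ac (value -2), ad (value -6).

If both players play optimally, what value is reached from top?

-2

b (MIN): min(3, 0) = 0
c (MIN): min(-5, -9, -6) = -9
Left (MAX): max(-2, 0, -9) = 0
e (MIN): min(-2, 7, 6) = -2
f (MIN): min(8, -4, 7) = -4
g (MIN): min(-5, 5) = -5
Mid (MAX): max(-8, -2, -4, -5) = -2
h (MIN): min(4, 3) = 3
j (MIN): min(1, -2, -6) = -6
Right (MAX): max(3, -6) = 3
top (MIN): min(0, -2, 3) = -2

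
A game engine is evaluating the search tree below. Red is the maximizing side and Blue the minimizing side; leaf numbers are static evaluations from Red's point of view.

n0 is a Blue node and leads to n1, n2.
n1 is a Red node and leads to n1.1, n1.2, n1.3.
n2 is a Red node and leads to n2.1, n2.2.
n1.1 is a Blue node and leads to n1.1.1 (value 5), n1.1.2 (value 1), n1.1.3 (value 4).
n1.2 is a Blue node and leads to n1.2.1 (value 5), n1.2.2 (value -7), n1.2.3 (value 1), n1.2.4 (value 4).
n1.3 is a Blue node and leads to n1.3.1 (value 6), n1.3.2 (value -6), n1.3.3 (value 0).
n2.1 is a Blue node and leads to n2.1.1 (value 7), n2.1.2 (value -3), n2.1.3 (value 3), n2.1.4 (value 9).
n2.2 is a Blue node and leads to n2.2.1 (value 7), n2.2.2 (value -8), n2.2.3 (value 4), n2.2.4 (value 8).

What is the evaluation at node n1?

1

n1.1 (Blue): min(5, 1, 4) = 1
n1.2 (Blue): min(5, -7, 1, 4) = -7
n1.3 (Blue): min(6, -6, 0) = -6
n1 (Red): max(1, -7, -6) = 1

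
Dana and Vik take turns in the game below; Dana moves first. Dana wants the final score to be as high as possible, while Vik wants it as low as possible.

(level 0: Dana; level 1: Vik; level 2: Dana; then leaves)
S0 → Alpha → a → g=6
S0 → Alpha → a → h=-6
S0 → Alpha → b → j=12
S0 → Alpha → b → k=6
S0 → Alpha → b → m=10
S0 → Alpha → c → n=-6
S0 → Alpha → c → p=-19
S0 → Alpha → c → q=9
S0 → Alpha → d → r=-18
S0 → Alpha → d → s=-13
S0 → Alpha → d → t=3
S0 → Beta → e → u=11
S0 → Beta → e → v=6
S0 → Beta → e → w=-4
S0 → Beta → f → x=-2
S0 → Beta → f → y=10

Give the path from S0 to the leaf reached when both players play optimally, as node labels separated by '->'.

S0 -> Beta -> f -> y

a (Dana): max(6, -6) = 6
b (Dana): max(12, 6, 10) = 12
c (Dana): max(-6, -19, 9) = 9
d (Dana): max(-18, -13, 3) = 3
Alpha (Vik): min(6, 12, 9, 3) = 3
e (Dana): max(11, 6, -4) = 11
f (Dana): max(-2, 10) = 10
Beta (Vik): min(11, 10) = 10
S0 (Dana): max(3, 10) = 10
At S0, Dana picks Beta (highest: 10).
At Beta, Vik picks f (lowest: 10).
At f, Dana picks y (highest: 10).
Terminal value 10.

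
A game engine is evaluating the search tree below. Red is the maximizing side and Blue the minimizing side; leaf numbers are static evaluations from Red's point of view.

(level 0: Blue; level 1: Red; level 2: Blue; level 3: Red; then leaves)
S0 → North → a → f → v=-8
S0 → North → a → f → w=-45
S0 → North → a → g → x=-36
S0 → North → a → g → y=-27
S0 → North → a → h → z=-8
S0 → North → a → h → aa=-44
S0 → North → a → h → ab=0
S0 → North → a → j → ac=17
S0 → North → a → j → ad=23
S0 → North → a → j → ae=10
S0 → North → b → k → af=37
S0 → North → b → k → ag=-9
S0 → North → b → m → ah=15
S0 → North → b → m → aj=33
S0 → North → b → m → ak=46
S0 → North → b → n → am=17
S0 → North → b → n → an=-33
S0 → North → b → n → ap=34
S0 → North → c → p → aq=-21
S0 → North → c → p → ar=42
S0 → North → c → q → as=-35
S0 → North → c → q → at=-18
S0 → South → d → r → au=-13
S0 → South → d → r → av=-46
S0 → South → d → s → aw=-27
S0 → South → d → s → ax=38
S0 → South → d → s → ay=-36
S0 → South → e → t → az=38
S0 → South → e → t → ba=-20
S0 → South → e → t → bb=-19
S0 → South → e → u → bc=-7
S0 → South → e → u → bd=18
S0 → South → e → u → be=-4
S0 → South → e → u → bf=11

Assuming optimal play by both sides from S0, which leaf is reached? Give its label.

f (Red): max(-8, -45) = -8
g (Red): max(-36, -27) = -27
h (Red): max(-8, -44, 0) = 0
j (Red): max(17, 23, 10) = 23
a (Blue): min(-8, -27, 0, 23) = -27
k (Red): max(37, -9) = 37
m (Red): max(15, 33, 46) = 46
n (Red): max(17, -33, 34) = 34
b (Blue): min(37, 46, 34) = 34
p (Red): max(-21, 42) = 42
q (Red): max(-35, -18) = -18
c (Blue): min(42, -18) = -18
North (Red): max(-27, 34, -18) = 34
r (Red): max(-13, -46) = -13
s (Red): max(-27, 38, -36) = 38
d (Blue): min(-13, 38) = -13
t (Red): max(38, -20, -19) = 38
u (Red): max(-7, 18, -4, 11) = 18
e (Blue): min(38, 18) = 18
South (Red): max(-13, 18) = 18
S0 (Blue): min(34, 18) = 18
At S0, Blue picks South (lowest: 18).
At South, Red picks e (highest: 18).
At e, Blue picks u (lowest: 18).
At u, Red picks bd (highest: 18).
Terminal value 18.

bd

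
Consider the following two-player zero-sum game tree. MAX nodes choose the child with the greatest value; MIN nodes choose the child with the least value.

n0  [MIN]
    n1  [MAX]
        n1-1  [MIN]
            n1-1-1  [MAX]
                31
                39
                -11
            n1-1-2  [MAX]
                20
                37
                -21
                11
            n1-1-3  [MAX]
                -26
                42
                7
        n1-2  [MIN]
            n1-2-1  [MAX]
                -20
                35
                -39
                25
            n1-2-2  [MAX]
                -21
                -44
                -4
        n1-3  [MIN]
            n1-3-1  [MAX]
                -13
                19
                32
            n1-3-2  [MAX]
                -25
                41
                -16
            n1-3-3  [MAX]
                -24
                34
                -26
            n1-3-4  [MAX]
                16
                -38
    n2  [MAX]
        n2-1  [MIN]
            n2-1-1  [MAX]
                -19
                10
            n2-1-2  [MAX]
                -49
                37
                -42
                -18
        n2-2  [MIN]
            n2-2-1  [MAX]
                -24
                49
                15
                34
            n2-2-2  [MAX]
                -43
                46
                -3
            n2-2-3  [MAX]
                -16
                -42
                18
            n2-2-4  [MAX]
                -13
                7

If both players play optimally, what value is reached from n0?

n1-1-1 (MAX): max(31, 39, -11) = 39
n1-1-2 (MAX): max(20, 37, -21, 11) = 37
n1-1-3 (MAX): max(-26, 42, 7) = 42
n1-1 (MIN): min(39, 37, 42) = 37
n1-2-1 (MAX): max(-20, 35, -39, 25) = 35
n1-2-2 (MAX): max(-21, -44, -4) = -4
n1-2 (MIN): min(35, -4) = -4
n1-3-1 (MAX): max(-13, 19, 32) = 32
n1-3-2 (MAX): max(-25, 41, -16) = 41
n1-3-3 (MAX): max(-24, 34, -26) = 34
n1-3-4 (MAX): max(16, -38) = 16
n1-3 (MIN): min(32, 41, 34, 16) = 16
n1 (MAX): max(37, -4, 16) = 37
n2-1-1 (MAX): max(-19, 10) = 10
n2-1-2 (MAX): max(-49, 37, -42, -18) = 37
n2-1 (MIN): min(10, 37) = 10
n2-2-1 (MAX): max(-24, 49, 15, 34) = 49
n2-2-2 (MAX): max(-43, 46, -3) = 46
n2-2-3 (MAX): max(-16, -42, 18) = 18
n2-2-4 (MAX): max(-13, 7) = 7
n2-2 (MIN): min(49, 46, 18, 7) = 7
n2 (MAX): max(10, 7) = 10
n0 (MIN): min(37, 10) = 10

10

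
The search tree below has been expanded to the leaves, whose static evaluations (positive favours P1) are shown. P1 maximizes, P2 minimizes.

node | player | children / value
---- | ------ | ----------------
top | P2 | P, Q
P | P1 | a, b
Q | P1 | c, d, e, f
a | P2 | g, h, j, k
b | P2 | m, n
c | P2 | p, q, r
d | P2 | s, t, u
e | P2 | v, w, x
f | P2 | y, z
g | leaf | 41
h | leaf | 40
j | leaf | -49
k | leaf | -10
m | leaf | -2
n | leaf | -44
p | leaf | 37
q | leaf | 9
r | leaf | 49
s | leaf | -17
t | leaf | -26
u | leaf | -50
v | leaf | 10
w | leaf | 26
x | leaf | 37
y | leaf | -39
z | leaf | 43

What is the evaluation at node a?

-49

a (P2): min(41, 40, -49, -10) = -49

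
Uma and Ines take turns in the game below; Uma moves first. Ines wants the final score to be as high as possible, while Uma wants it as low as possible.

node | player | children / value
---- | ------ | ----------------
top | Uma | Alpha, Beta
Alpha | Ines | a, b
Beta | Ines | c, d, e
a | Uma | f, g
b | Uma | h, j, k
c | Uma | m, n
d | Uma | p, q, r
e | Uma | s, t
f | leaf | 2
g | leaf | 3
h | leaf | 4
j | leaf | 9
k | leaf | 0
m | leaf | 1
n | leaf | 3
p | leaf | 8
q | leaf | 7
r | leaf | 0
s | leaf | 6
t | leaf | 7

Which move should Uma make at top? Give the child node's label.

Alpha

a (Uma): min(2, 3) = 2
b (Uma): min(4, 9, 0) = 0
Alpha (Ines): max(2, 0) = 2
c (Uma): min(1, 3) = 1
d (Uma): min(8, 7, 0) = 0
e (Uma): min(6, 7) = 6
Beta (Ines): max(1, 0, 6) = 6
top (Uma): min(2, 6) = 2
Uma at top wants the lowest of {Alpha=2, Beta=6}, so chooses Alpha.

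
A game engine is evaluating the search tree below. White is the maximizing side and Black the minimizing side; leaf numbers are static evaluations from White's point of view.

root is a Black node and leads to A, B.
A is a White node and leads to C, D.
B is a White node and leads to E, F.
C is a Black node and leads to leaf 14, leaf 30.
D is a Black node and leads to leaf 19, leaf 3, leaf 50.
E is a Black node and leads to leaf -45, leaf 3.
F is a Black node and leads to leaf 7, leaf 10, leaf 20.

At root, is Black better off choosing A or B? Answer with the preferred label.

C (Black): min(14, 30) = 14
D (Black): min(19, 3, 50) = 3
A (White): max(14, 3) = 14
E (Black): min(-45, 3) = -45
F (Black): min(7, 10, 20) = 7
B (White): max(-45, 7) = 7
Black prefers the lower value; A=14, B=7. B is better since 7 < 14.

B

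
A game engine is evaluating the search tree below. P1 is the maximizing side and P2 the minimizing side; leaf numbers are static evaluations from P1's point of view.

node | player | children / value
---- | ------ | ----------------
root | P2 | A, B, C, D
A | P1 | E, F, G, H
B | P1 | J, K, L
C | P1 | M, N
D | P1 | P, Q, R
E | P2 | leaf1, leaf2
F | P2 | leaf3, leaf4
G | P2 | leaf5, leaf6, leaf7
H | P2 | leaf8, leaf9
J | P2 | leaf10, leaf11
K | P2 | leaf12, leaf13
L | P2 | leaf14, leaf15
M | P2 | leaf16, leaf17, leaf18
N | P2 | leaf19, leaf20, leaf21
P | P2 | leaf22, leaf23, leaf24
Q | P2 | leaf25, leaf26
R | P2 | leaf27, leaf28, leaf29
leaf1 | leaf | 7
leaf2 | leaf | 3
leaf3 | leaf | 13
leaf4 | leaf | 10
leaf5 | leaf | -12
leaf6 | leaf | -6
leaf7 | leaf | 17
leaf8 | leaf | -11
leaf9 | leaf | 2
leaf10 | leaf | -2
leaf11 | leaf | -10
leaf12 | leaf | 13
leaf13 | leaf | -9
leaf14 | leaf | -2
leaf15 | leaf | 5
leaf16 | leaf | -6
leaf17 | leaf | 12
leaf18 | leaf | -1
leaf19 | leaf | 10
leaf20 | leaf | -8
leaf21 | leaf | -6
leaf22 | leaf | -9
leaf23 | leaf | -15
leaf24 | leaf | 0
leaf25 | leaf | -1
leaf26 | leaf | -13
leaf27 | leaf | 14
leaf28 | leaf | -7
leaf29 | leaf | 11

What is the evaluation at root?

-7

E (P2): min(7, 3) = 3
F (P2): min(13, 10) = 10
G (P2): min(-12, -6, 17) = -12
H (P2): min(-11, 2) = -11
A (P1): max(3, 10, -12, -11) = 10
J (P2): min(-2, -10) = -10
K (P2): min(13, -9) = -9
L (P2): min(-2, 5) = -2
B (P1): max(-10, -9, -2) = -2
M (P2): min(-6, 12, -1) = -6
N (P2): min(10, -8, -6) = -8
C (P1): max(-6, -8) = -6
P (P2): min(-9, -15, 0) = -15
Q (P2): min(-1, -13) = -13
R (P2): min(14, -7, 11) = -7
D (P1): max(-15, -13, -7) = -7
root (P2): min(10, -2, -6, -7) = -7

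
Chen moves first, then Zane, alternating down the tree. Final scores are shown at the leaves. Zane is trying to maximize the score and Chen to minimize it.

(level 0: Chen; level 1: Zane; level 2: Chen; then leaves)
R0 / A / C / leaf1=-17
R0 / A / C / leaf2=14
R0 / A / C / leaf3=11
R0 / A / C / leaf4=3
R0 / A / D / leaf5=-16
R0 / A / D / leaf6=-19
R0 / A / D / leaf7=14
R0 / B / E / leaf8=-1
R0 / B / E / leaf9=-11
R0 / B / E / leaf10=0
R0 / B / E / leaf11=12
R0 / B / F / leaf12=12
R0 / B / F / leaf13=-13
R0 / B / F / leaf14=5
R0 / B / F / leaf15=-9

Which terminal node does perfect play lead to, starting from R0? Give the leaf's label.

leaf1

C (Chen): min(-17, 14, 11, 3) = -17
D (Chen): min(-16, -19, 14) = -19
A (Zane): max(-17, -19) = -17
E (Chen): min(-1, -11, 0, 12) = -11
F (Chen): min(12, -13, 5, -9) = -13
B (Zane): max(-11, -13) = -11
R0 (Chen): min(-17, -11) = -17
At R0, Chen picks A (lowest: -17).
At A, Zane picks C (highest: -17).
At C, Chen picks leaf1 (lowest: -17).
Terminal value -17.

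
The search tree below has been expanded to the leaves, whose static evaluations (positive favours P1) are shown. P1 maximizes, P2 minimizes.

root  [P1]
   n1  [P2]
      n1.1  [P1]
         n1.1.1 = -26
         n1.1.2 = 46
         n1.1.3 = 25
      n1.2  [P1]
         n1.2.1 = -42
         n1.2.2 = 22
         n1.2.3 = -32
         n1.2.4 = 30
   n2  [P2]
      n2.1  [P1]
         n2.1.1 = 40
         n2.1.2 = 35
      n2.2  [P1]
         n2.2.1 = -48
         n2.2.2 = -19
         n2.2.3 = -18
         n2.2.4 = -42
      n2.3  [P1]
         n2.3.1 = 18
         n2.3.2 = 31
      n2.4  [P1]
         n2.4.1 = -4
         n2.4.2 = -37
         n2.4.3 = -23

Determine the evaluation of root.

30

n1.1 (P1): max(-26, 46, 25) = 46
n1.2 (P1): max(-42, 22, -32, 30) = 30
n1 (P2): min(46, 30) = 30
n2.1 (P1): max(40, 35) = 40
n2.2 (P1): max(-48, -19, -18, -42) = -18
n2.3 (P1): max(18, 31) = 31
n2.4 (P1): max(-4, -37, -23) = -4
n2 (P2): min(40, -18, 31, -4) = -18
root (P1): max(30, -18) = 30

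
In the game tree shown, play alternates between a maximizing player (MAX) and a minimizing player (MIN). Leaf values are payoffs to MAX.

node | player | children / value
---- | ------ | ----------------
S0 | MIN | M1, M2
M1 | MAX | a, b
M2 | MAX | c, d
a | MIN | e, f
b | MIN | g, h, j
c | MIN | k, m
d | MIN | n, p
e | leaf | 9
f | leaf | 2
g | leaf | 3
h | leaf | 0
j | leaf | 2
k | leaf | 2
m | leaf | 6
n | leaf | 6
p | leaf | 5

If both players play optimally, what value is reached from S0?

a (MIN): min(9, 2) = 2
b (MIN): min(3, 0, 2) = 0
M1 (MAX): max(2, 0) = 2
c (MIN): min(2, 6) = 2
d (MIN): min(6, 5) = 5
M2 (MAX): max(2, 5) = 5
S0 (MIN): min(2, 5) = 2

2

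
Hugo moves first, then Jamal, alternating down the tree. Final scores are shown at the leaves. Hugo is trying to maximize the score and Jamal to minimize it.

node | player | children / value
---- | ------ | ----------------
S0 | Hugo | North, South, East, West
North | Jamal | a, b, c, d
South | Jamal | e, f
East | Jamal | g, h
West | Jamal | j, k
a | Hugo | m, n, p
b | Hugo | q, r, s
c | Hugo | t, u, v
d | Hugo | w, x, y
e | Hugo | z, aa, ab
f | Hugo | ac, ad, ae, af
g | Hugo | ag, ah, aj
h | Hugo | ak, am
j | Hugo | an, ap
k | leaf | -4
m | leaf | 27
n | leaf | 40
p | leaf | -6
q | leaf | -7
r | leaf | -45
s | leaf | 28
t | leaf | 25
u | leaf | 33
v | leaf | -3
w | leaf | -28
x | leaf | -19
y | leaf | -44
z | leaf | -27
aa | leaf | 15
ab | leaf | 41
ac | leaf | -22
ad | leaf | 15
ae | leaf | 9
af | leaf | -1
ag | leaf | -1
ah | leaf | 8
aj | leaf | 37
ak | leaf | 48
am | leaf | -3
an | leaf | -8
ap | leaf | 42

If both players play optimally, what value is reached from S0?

37

a (Hugo): max(27, 40, -6) = 40
b (Hugo): max(-7, -45, 28) = 28
c (Hugo): max(25, 33, -3) = 33
d (Hugo): max(-28, -19, -44) = -19
North (Jamal): min(40, 28, 33, -19) = -19
e (Hugo): max(-27, 15, 41) = 41
f (Hugo): max(-22, 15, 9, -1) = 15
South (Jamal): min(41, 15) = 15
g (Hugo): max(-1, 8, 37) = 37
h (Hugo): max(48, -3) = 48
East (Jamal): min(37, 48) = 37
j (Hugo): max(-8, 42) = 42
West (Jamal): min(42, -4) = -4
S0 (Hugo): max(-19, 15, 37, -4) = 37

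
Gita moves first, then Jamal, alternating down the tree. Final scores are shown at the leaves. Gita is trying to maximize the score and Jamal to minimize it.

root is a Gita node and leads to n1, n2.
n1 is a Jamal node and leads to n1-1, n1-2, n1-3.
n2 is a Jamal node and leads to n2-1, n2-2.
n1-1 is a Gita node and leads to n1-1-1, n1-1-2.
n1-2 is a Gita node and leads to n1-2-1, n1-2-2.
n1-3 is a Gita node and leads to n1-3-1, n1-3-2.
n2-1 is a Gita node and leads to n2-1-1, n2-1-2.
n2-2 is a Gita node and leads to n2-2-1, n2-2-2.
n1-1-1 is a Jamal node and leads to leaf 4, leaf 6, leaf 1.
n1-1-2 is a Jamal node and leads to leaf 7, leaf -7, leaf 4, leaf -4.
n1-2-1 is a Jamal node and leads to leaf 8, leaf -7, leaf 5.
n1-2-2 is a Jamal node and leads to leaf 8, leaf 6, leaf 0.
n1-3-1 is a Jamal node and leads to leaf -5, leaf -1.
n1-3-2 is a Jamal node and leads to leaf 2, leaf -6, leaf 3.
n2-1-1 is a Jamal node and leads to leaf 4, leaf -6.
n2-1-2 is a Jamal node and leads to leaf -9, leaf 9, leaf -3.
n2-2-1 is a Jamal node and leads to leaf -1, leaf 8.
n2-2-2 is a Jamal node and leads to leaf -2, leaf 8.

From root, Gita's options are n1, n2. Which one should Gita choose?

n1-1-1 (Jamal): min(4, 6, 1) = 1
n1-1-2 (Jamal): min(7, -7, 4, -4) = -7
n1-1 (Gita): max(1, -7) = 1
n1-2-1 (Jamal): min(8, -7, 5) = -7
n1-2-2 (Jamal): min(8, 6, 0) = 0
n1-2 (Gita): max(-7, 0) = 0
n1-3-1 (Jamal): min(-5, -1) = -5
n1-3-2 (Jamal): min(2, -6, 3) = -6
n1-3 (Gita): max(-5, -6) = -5
n1 (Jamal): min(1, 0, -5) = -5
n2-1-1 (Jamal): min(4, -6) = -6
n2-1-2 (Jamal): min(-9, 9, -3) = -9
n2-1 (Gita): max(-6, -9) = -6
n2-2-1 (Jamal): min(-1, 8) = -1
n2-2-2 (Jamal): min(-2, 8) = -2
n2-2 (Gita): max(-1, -2) = -1
n2 (Jamal): min(-6, -1) = -6
root (Gita): max(-5, -6) = -5
Gita at root wants the highest of {n1=-5, n2=-6}, so chooses n1.

n1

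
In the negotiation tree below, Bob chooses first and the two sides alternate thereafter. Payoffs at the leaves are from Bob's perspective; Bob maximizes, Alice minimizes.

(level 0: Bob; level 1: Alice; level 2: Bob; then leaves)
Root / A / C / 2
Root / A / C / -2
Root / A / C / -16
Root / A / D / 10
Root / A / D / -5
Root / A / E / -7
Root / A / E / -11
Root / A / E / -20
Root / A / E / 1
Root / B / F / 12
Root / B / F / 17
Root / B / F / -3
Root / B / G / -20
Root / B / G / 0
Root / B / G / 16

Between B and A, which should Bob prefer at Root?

B

F (Bob): max(12, 17, -3) = 17
G (Bob): max(-20, 0, 16) = 16
B (Alice): min(17, 16) = 16
C (Bob): max(2, -2, -16) = 2
D (Bob): max(10, -5) = 10
E (Bob): max(-7, -11, -20, 1) = 1
A (Alice): min(2, 10, 1) = 1
Bob prefers the higher value; B=16, A=1. B is better since 16 > 1.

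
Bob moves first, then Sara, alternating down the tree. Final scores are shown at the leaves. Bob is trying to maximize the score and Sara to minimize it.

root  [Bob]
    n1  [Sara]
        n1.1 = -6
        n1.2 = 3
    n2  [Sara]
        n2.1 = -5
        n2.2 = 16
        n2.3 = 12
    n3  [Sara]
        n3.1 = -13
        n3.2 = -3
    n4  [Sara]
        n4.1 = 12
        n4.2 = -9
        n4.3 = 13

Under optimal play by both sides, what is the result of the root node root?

n1 (Sara): min(-6, 3) = -6
n2 (Sara): min(-5, 16, 12) = -5
n3 (Sara): min(-13, -3) = -13
n4 (Sara): min(12, -9, 13) = -9
root (Bob): max(-6, -5, -13, -9) = -5

-5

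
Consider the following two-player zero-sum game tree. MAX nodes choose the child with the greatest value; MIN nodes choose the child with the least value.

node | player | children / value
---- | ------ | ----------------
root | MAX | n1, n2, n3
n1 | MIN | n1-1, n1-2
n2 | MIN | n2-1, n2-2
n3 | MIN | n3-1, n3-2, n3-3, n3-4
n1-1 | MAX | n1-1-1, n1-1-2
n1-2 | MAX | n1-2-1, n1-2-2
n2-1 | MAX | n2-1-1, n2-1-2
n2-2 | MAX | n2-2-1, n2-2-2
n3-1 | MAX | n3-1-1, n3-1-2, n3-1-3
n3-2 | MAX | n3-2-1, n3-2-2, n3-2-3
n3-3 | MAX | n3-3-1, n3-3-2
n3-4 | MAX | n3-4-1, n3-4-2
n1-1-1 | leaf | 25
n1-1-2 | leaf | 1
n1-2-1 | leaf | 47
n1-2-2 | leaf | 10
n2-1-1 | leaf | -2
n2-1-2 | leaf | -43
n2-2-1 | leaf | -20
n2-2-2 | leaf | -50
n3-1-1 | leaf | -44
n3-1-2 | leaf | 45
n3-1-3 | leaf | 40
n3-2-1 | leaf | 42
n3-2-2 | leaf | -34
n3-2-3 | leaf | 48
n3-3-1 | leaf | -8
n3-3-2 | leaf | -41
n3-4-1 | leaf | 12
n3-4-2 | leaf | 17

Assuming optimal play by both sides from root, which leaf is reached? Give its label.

n1-1-1

n1-1 (MAX): max(25, 1) = 25
n1-2 (MAX): max(47, 10) = 47
n1 (MIN): min(25, 47) = 25
n2-1 (MAX): max(-2, -43) = -2
n2-2 (MAX): max(-20, -50) = -20
n2 (MIN): min(-2, -20) = -20
n3-1 (MAX): max(-44, 45, 40) = 45
n3-2 (MAX): max(42, -34, 48) = 48
n3-3 (MAX): max(-8, -41) = -8
n3-4 (MAX): max(12, 17) = 17
n3 (MIN): min(45, 48, -8, 17) = -8
root (MAX): max(25, -20, -8) = 25
At root, MAX picks n1 (highest: 25).
At n1, MIN picks n1-1 (lowest: 25).
At n1-1, MAX picks n1-1-1 (highest: 25).
Terminal value 25.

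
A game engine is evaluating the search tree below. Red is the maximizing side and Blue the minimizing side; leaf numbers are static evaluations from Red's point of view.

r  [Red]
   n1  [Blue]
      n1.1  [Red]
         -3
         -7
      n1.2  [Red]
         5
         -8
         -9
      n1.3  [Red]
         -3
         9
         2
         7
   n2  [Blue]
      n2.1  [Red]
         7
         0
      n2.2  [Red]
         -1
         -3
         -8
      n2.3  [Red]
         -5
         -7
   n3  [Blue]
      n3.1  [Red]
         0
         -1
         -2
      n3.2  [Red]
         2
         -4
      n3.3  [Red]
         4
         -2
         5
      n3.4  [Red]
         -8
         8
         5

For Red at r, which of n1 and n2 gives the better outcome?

n1

n1.1 (Red): max(-3, -7) = -3
n1.2 (Red): max(5, -8, -9) = 5
n1.3 (Red): max(-3, 9, 2, 7) = 9
n1 (Blue): min(-3, 5, 9) = -3
n2.1 (Red): max(7, 0) = 7
n2.2 (Red): max(-1, -3, -8) = -1
n2.3 (Red): max(-5, -7) = -5
n2 (Blue): min(7, -1, -5) = -5
Red prefers the higher value; n1=-3, n2=-5. n1 is better since -3 > -5.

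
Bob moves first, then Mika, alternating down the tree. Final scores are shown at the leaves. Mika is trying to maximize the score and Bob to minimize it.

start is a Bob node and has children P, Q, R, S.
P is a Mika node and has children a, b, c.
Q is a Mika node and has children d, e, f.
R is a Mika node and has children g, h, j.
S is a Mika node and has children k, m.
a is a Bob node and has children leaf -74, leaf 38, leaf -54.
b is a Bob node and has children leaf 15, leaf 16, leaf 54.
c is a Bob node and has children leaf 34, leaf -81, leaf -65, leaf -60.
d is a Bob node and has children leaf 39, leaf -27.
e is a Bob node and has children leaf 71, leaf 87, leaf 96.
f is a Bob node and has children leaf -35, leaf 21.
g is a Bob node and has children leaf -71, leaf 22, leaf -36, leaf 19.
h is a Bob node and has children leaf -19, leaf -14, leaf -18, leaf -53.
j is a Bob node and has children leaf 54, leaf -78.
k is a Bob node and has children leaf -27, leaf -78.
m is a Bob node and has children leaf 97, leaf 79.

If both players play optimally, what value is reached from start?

a (Bob): min(-74, 38, -54) = -74
b (Bob): min(15, 16, 54) = 15
c (Bob): min(34, -81, -65, -60) = -81
P (Mika): max(-74, 15, -81) = 15
d (Bob): min(39, -27) = -27
e (Bob): min(71, 87, 96) = 71
f (Bob): min(-35, 21) = -35
Q (Mika): max(-27, 71, -35) = 71
g (Bob): min(-71, 22, -36, 19) = -71
h (Bob): min(-19, -14, -18, -53) = -53
j (Bob): min(54, -78) = -78
R (Mika): max(-71, -53, -78) = -53
k (Bob): min(-27, -78) = -78
m (Bob): min(97, 79) = 79
S (Mika): max(-78, 79) = 79
start (Bob): min(15, 71, -53, 79) = -53

-53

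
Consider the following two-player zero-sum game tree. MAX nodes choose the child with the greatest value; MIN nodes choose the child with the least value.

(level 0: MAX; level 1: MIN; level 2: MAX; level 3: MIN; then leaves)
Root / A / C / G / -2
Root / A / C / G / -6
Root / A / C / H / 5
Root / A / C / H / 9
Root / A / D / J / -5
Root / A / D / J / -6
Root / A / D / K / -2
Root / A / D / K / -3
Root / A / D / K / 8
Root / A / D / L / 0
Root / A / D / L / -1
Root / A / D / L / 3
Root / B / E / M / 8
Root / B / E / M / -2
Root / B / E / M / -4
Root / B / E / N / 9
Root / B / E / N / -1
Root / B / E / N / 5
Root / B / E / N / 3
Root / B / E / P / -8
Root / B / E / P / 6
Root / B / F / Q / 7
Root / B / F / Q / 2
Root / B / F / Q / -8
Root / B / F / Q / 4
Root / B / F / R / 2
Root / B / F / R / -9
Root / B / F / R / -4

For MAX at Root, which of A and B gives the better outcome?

G (MIN): min(-2, -6) = -6
H (MIN): min(5, 9) = 5
C (MAX): max(-6, 5) = 5
J (MIN): min(-5, -6) = -6
K (MIN): min(-2, -3, 8) = -3
L (MIN): min(0, -1, 3) = -1
D (MAX): max(-6, -3, -1) = -1
A (MIN): min(5, -1) = -1
M (MIN): min(8, -2, -4) = -4
N (MIN): min(9, -1, 5, 3) = -1
P (MIN): min(-8, 6) = -8
E (MAX): max(-4, -1, -8) = -1
Q (MIN): min(7, 2, -8, 4) = -8
R (MIN): min(2, -9, -4) = -9
F (MAX): max(-8, -9) = -8
B (MIN): min(-1, -8) = -8
MAX prefers the higher value; A=-1, B=-8. A is better since -1 > -8.

A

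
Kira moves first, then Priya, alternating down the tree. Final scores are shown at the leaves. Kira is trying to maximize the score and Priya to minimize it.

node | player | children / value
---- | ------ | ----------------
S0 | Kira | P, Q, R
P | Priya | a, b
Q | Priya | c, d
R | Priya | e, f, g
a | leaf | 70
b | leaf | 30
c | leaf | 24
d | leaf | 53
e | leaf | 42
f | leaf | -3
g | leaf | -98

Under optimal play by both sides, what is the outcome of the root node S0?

30

P (Priya): min(70, 30) = 30
Q (Priya): min(24, 53) = 24
R (Priya): min(42, -3, -98) = -98
S0 (Kira): max(30, 24, -98) = 30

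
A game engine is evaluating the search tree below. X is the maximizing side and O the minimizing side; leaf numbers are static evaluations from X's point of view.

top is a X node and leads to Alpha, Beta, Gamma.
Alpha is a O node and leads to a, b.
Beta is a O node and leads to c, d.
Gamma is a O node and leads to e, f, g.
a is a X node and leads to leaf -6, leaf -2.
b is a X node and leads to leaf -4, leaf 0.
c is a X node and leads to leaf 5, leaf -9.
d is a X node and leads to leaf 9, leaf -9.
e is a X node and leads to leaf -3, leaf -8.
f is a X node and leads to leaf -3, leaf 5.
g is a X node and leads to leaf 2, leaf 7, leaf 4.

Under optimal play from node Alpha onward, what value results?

a (X): max(-6, -2) = -2
b (X): max(-4, 0) = 0
Alpha (O): min(-2, 0) = -2

-2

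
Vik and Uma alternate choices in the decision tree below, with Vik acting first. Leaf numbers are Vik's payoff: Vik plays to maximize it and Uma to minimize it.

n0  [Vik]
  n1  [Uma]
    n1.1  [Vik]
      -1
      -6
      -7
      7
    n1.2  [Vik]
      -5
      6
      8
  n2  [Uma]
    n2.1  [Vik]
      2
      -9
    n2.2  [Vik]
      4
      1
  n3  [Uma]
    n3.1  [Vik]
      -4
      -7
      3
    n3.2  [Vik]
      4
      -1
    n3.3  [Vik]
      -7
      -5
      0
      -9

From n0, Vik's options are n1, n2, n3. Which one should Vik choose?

n1.1 (Vik): max(-1, -6, -7, 7) = 7
n1.2 (Vik): max(-5, 6, 8) = 8
n1 (Uma): min(7, 8) = 7
n2.1 (Vik): max(2, -9) = 2
n2.2 (Vik): max(4, 1) = 4
n2 (Uma): min(2, 4) = 2
n3.1 (Vik): max(-4, -7, 3) = 3
n3.2 (Vik): max(4, -1) = 4
n3.3 (Vik): max(-7, -5, 0, -9) = 0
n3 (Uma): min(3, 4, 0) = 0
n0 (Vik): max(7, 2, 0) = 7
Vik at n0 wants the highest of {n1=7, n2=2, n3=0}, so chooses n1.

n1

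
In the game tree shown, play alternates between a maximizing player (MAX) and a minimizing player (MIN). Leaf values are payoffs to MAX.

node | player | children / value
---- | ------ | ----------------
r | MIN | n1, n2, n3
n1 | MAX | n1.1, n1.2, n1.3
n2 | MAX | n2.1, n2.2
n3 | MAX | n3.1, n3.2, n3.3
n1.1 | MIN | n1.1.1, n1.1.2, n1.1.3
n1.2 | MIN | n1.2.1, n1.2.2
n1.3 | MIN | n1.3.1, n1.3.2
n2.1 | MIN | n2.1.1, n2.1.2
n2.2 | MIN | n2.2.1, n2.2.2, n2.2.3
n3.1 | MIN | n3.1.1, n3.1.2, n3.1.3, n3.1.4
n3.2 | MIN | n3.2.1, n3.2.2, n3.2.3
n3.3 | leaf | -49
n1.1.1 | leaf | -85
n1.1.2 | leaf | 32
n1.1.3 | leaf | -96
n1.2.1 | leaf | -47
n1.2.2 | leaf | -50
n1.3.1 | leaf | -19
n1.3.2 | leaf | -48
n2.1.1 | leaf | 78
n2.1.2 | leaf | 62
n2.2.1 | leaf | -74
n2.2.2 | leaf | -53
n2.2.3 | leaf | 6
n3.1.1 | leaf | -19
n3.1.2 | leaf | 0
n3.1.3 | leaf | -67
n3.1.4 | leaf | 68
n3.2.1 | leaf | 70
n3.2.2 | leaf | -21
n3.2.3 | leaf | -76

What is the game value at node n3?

-49

n3.1 (MIN): min(-19, 0, -67, 68) = -67
n3.2 (MIN): min(70, -21, -76) = -76
n3 (MAX): max(-67, -76, -49) = -49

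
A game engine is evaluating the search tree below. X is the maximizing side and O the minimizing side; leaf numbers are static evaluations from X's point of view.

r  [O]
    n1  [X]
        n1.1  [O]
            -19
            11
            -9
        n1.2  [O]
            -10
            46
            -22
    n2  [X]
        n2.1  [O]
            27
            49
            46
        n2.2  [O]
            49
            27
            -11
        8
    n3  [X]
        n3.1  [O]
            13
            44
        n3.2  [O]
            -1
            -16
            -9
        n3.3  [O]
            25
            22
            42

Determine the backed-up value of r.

n1.1 (O): min(-19, 11, -9) = -19
n1.2 (O): min(-10, 46, -22) = -22
n1 (X): max(-19, -22) = -19
n2.1 (O): min(27, 49, 46) = 27
n2.2 (O): min(49, 27, -11) = -11
n2 (X): max(27, -11, 8) = 27
n3.1 (O): min(13, 44) = 13
n3.2 (O): min(-1, -16, -9) = -16
n3.3 (O): min(25, 22, 42) = 22
n3 (X): max(13, -16, 22) = 22
r (O): min(-19, 27, 22) = -19

-19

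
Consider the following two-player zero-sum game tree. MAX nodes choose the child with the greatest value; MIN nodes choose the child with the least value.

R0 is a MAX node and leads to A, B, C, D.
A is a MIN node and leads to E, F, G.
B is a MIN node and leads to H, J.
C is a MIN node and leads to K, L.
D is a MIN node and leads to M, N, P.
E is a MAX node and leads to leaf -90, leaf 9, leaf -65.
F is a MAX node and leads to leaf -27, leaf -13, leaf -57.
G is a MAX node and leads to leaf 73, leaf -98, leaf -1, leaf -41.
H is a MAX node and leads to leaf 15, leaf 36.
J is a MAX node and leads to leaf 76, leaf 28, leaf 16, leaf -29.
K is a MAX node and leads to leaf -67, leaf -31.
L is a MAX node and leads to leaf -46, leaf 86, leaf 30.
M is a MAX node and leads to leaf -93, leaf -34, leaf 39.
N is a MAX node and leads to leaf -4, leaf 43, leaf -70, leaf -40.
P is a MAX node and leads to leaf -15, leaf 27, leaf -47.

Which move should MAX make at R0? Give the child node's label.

B

E (MAX): max(-90, 9, -65) = 9
F (MAX): max(-27, -13, -57) = -13
G (MAX): max(73, -98, -1, -41) = 73
A (MIN): min(9, -13, 73) = -13
H (MAX): max(15, 36) = 36
J (MAX): max(76, 28, 16, -29) = 76
B (MIN): min(36, 76) = 36
K (MAX): max(-67, -31) = -31
L (MAX): max(-46, 86, 30) = 86
C (MIN): min(-31, 86) = -31
M (MAX): max(-93, -34, 39) = 39
N (MAX): max(-4, 43, -70, -40) = 43
P (MAX): max(-15, 27, -47) = 27
D (MIN): min(39, 43, 27) = 27
R0 (MAX): max(-13, 36, -31, 27) = 36
MAX at R0 wants the highest of {A=-13, B=36, C=-31, D=27}, so chooses B.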